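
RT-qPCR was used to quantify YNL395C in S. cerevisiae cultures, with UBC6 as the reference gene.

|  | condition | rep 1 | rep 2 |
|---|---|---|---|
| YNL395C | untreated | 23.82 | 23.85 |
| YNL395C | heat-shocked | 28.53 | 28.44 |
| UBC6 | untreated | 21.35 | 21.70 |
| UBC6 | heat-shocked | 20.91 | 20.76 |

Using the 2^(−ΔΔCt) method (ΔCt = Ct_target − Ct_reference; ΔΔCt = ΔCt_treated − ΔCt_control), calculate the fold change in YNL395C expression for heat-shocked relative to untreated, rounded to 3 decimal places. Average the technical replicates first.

Mean Ct: YNL395C untreated 23.835; YNL395C heat-shocked 28.485; UBC6 untreated 21.525; UBC6 heat-shocked 20.835
ΔCt(untreated) = 23.835 − 21.525 = 2.310
ΔCt(heat-shocked) = 28.485 − 20.835 = 7.650
ΔΔCt = 7.650 − 2.310 = 5.340
Fold change = 2^(−5.340) = 0.0247

0.025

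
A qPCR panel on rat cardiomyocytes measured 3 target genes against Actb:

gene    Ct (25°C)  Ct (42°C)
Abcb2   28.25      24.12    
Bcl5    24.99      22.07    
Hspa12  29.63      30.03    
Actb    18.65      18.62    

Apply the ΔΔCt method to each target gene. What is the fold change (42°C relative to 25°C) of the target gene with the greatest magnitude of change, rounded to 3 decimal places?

Abcb2: ΔΔCt = (24.12−18.62) − (28.25−18.65) = 5.50 − 9.60 = -4.10; fold change = 2^4.10 = 17.148
Bcl5: ΔΔCt = (22.07−18.62) − (24.99−18.65) = 3.45 − 6.34 = -2.89; fold change = 2^2.89 = 7.413
Hspa12: ΔΔCt = (30.03−18.62) − (29.63−18.65) = 11.41 − 10.98 = 0.43; fold change = 2^-0.43 = 0.742
Abcb2 has the largest |ΔΔCt| = 4.10.

17.148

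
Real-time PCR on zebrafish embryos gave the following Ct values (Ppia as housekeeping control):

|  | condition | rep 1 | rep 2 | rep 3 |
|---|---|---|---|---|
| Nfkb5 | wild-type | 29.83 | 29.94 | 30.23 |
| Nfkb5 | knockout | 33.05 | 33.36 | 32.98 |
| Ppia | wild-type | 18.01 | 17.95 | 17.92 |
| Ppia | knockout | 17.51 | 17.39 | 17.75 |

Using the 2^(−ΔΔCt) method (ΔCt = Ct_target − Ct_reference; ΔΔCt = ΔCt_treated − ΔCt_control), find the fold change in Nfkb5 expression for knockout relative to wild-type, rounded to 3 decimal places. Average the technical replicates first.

Mean Ct: Nfkb5 wild-type 30.000; Nfkb5 knockout 33.130; Ppia wild-type 17.960; Ppia knockout 17.550
ΔCt(wild-type) = 30.000 − 17.960 = 12.040
ΔCt(knockout) = 33.130 − 17.550 = 15.580
ΔΔCt = 15.580 − 12.040 = 3.540
Fold change = 2^(−3.540) = 0.0860

0.086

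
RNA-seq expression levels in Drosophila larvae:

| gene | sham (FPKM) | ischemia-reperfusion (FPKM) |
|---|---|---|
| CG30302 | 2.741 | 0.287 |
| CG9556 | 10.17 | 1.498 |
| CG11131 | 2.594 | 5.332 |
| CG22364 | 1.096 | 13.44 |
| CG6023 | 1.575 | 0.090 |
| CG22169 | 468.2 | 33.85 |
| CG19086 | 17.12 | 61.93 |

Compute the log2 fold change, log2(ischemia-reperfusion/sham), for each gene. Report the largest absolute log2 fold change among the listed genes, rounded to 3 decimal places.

4.129

log2(0.287/2.741) = -3.256  (CG30302)
log2(1.498/10.17) = -2.763  (CG9556)
log2(5.332/2.594) = 1.039  (CG11131)
log2(13.44/1.096) = 3.616  (CG22364)
log2(0.090/1.575) = -4.129  (CG6023)
log2(33.85/468.2) = -3.790  (CG22169)
log2(61.93/17.12) = 1.855  (CG19086)
The largest magnitude belongs to CG6023.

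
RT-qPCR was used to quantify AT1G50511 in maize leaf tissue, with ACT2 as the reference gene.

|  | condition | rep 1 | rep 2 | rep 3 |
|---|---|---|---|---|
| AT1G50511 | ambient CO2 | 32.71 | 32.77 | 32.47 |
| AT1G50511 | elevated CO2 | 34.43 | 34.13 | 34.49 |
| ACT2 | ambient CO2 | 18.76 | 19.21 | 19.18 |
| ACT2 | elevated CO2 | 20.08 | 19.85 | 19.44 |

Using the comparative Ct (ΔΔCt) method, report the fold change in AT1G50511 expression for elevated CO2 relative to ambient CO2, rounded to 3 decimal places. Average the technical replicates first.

0.514

Mean Ct: AT1G50511 ambient CO2 32.650; AT1G50511 elevated CO2 34.350; ACT2 ambient CO2 19.050; ACT2 elevated CO2 19.790
ΔCt(ambient CO2) = 32.650 − 19.050 = 13.600
ΔCt(elevated CO2) = 34.350 − 19.790 = 14.560
ΔΔCt = 14.560 − 13.600 = 0.960
Fold change = 2^(−0.960) = 0.5141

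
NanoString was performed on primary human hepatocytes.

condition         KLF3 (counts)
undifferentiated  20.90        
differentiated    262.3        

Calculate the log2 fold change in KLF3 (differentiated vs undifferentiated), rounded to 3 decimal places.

Fold change = 262.3 / 20.90 = 12.5502
log2(12.5502) = 3.6496

3.650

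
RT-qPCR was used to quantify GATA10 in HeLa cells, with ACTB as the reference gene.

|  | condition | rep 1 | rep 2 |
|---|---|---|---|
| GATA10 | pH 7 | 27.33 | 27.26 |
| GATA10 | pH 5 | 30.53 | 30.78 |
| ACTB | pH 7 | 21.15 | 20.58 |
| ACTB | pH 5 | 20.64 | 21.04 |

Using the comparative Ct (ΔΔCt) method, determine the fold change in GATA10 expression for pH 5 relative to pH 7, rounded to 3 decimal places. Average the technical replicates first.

0.096

Mean Ct: GATA10 pH 7 27.295; GATA10 pH 5 30.655; ACTB pH 7 20.865; ACTB pH 5 20.840
ΔCt(pH 7) = 27.295 − 20.865 = 6.430
ΔCt(pH 5) = 30.655 − 20.840 = 9.815
ΔΔCt = 9.815 − 6.430 = 3.385
Fold change = 2^(−3.385) = 0.0957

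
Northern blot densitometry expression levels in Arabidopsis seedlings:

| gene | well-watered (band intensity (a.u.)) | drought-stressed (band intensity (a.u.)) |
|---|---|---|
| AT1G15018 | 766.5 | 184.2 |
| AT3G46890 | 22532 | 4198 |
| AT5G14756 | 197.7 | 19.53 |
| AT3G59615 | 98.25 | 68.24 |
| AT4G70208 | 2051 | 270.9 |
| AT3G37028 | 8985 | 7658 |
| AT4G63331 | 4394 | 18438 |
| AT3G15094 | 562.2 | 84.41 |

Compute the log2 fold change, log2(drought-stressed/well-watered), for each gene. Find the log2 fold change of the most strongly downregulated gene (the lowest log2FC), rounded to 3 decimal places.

-3.340

log2(184.2/766.5) = -2.057  (AT1G15018)
log2(4198/22532) = -2.424  (AT3G46890)
log2(19.53/197.7) = -3.340  (AT5G14756)
log2(68.24/98.25) = -0.526  (AT3G59615)
log2(270.9/2051) = -2.920  (AT4G70208)
log2(7658/8985) = -0.231  (AT3G37028)
log2(18438/4394) = 2.069  (AT4G63331)
log2(84.41/562.2) = -2.736  (AT3G15094)
AT5G14756 is most strongly downregulated.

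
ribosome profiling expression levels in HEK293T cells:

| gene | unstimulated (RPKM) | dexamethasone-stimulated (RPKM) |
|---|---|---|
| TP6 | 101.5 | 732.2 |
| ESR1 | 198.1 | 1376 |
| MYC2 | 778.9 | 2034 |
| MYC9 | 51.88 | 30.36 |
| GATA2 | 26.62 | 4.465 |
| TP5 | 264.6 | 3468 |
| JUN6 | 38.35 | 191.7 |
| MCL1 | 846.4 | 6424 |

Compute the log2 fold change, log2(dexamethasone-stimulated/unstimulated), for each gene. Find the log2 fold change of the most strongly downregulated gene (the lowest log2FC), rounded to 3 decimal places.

log2(732.2/101.5) = 2.851  (TP6)
log2(1376/198.1) = 2.796  (ESR1)
log2(2034/778.9) = 1.385  (MYC2)
log2(30.36/51.88) = -0.773  (MYC9)
log2(4.465/26.62) = -2.576  (GATA2)
log2(3468/264.6) = 3.712  (TP5)
log2(191.7/38.35) = 2.322  (JUN6)
log2(6424/846.4) = 2.924  (MCL1)
GATA2 is most strongly downregulated.

-2.576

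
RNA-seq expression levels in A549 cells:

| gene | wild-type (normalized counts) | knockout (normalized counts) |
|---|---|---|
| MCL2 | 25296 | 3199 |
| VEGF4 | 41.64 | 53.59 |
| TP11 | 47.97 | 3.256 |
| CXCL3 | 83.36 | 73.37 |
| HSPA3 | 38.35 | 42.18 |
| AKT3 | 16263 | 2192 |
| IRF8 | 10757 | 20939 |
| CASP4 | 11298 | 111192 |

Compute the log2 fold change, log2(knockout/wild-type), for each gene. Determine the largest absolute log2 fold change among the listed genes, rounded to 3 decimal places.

3.881

log2(3199/25296) = -2.983  (MCL2)
log2(53.59/41.64) = 0.364  (VEGF4)
log2(3.256/47.97) = -3.881  (TP11)
log2(73.37/83.36) = -0.184  (CXCL3)
log2(42.18/38.35) = 0.137  (HSPA3)
log2(2192/16263) = -2.891  (AKT3)
log2(20939/10757) = 0.961  (IRF8)
log2(111192/11298) = 3.299  (CASP4)
The largest magnitude belongs to TP11.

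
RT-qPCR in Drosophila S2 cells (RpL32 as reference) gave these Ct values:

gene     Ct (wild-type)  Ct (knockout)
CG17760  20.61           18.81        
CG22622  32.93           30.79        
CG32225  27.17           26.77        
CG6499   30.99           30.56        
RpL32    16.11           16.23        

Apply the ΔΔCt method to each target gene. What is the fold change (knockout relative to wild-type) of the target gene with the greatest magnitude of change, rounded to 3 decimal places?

4.790

CG17760: ΔΔCt = (18.81−16.23) − (20.61−16.11) = 2.58 − 4.50 = -1.92; fold change = 2^1.92 = 3.784
CG22622: ΔΔCt = (30.79−16.23) − (32.93−16.11) = 14.56 − 16.82 = -2.26; fold change = 2^2.26 = 4.790
CG32225: ΔΔCt = (26.77−16.23) − (27.17−16.11) = 10.54 − 11.06 = -0.52; fold change = 2^0.52 = 1.434
CG6499: ΔΔCt = (30.56−16.23) − (30.99−16.11) = 14.33 − 14.88 = -0.55; fold change = 2^0.55 = 1.464
CG22622 has the largest |ΔΔCt| = 2.26.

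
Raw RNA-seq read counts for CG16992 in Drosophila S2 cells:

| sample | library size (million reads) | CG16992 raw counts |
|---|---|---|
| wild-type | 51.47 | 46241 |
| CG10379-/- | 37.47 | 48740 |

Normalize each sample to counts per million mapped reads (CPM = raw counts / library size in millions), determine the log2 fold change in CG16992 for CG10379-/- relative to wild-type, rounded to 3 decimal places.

CPM(wild-type) = 46241 / 51.47 = 898.4068
CPM(CG10379-/-) = 48740 / 37.47 = 1300.7740
Fold change = 1300.7740 / 898.4068 = 1.44787
log2(1.44787) = 0.5339

0.534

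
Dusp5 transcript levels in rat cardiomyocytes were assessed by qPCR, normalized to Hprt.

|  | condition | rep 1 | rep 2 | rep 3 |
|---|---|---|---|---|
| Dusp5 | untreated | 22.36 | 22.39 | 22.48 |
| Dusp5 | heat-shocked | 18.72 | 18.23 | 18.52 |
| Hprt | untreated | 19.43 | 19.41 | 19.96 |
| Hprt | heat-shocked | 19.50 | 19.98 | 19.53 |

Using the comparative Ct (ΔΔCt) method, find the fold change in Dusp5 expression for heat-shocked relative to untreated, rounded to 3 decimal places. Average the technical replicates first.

15.889

Mean Ct: Dusp5 untreated 22.410; Dusp5 heat-shocked 18.490; Hprt untreated 19.600; Hprt heat-shocked 19.670
ΔCt(untreated) = 22.410 − 19.600 = 2.810
ΔCt(heat-shocked) = 18.490 − 19.670 = -1.180
ΔΔCt = -1.180 − 2.810 = -3.990
Fold change = 2^(−(-3.990)) = 2^3.990 = 15.8895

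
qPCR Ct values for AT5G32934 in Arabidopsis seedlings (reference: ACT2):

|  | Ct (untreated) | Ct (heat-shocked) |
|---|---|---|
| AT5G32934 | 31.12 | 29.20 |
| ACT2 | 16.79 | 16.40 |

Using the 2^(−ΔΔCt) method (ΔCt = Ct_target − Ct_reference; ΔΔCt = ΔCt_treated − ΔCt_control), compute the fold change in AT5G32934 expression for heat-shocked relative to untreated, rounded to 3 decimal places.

2.888

ΔCt(untreated) = 31.120 − 16.790 = 14.330
ΔCt(heat-shocked) = 29.200 − 16.400 = 12.800
ΔΔCt = 12.800 − 14.330 = -1.530
Fold change = 2^(−(-1.530)) = 2^1.530 = 2.8879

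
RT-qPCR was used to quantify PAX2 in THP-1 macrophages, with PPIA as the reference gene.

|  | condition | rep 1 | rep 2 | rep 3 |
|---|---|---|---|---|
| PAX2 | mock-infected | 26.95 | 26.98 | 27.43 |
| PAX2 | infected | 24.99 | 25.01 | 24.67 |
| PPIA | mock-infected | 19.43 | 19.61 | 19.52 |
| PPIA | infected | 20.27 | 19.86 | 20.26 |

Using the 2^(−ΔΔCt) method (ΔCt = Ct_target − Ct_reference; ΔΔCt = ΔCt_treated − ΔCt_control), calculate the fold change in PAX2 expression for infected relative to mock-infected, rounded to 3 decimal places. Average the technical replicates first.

7.160

Mean Ct: PAX2 mock-infected 27.120; PAX2 infected 24.890; PPIA mock-infected 19.520; PPIA infected 20.130
ΔCt(mock-infected) = 27.120 − 19.520 = 7.600
ΔCt(infected) = 24.890 − 20.130 = 4.760
ΔΔCt = 4.760 − 7.600 = -2.840
Fold change = 2^(−(-2.840)) = 2^2.840 = 7.1602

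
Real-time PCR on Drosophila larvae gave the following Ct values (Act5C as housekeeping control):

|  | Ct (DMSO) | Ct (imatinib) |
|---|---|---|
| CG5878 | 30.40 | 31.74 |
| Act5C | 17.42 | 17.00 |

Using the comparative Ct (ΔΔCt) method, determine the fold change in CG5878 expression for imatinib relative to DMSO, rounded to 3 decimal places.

ΔCt(DMSO) = 30.400 − 17.420 = 12.980
ΔCt(imatinib) = 31.740 − 17.000 = 14.740
ΔΔCt = 14.740 − 12.980 = 1.760
Fold change = 2^(−1.760) = 0.2952

0.295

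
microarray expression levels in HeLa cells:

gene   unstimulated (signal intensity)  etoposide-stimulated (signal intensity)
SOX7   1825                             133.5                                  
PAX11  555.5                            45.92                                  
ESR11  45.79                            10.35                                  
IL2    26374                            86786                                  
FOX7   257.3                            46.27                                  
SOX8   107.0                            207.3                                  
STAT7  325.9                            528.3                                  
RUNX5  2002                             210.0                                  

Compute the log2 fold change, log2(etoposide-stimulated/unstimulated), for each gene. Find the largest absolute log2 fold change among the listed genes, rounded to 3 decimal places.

log2(133.5/1825) = -3.773  (SOX7)
log2(45.92/555.5) = -3.597  (PAX11)
log2(10.35/45.79) = -2.145  (ESR11)
log2(86786/26374) = 1.718  (IL2)
log2(46.27/257.3) = -2.475  (FOX7)
log2(207.3/107.0) = 0.954  (SOX8)
log2(528.3/325.9) = 0.697  (STAT7)
log2(210.0/2002) = -3.253  (RUNX5)
The largest magnitude belongs to SOX7.

3.773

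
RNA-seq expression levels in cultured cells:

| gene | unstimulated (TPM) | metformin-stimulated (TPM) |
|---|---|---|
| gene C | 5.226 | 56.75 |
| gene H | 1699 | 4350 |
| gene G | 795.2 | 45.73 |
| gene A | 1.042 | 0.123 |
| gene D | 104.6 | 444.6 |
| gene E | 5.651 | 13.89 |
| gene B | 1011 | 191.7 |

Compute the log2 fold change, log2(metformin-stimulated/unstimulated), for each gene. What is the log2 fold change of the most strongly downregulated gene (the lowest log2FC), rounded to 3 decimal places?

log2(56.75/5.226) = 3.441  (gene C)
log2(4350/1699) = 1.356  (gene H)
log2(45.73/795.2) = -4.120  (gene G)
log2(0.123/1.042) = -3.083  (gene A)
log2(444.6/104.6) = 2.088  (gene D)
log2(13.89/5.651) = 1.297  (gene E)
log2(191.7/1011) = -2.399  (gene B)
gene G is most strongly downregulated.

-4.120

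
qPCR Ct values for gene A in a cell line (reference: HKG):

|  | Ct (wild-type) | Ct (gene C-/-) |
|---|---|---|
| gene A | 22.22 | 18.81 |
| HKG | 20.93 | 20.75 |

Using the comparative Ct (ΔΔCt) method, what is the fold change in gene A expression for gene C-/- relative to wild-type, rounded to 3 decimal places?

9.383

ΔCt(wild-type) = 22.220 − 20.930 = 1.290
ΔCt(gene C-/-) = 18.810 − 20.750 = -1.940
ΔΔCt = -1.940 − 1.290 = -3.230
Fold change = 2^(−(-3.230)) = 2^3.230 = 9.3827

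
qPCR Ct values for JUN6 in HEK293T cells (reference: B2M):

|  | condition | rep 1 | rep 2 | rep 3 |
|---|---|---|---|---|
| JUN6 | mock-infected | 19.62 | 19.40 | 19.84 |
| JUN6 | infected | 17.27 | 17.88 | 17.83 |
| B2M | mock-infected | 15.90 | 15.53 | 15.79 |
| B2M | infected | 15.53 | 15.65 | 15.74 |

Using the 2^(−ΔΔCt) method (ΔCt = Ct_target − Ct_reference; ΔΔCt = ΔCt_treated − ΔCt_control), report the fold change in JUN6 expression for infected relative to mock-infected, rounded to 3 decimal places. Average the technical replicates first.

3.630

Mean Ct: JUN6 mock-infected 19.620; JUN6 infected 17.660; B2M mock-infected 15.740; B2M infected 15.640
ΔCt(mock-infected) = 19.620 − 15.740 = 3.880
ΔCt(infected) = 17.660 − 15.640 = 2.020
ΔΔCt = 2.020 − 3.880 = -1.860
Fold change = 2^(−(-1.860)) = 2^1.860 = 3.6301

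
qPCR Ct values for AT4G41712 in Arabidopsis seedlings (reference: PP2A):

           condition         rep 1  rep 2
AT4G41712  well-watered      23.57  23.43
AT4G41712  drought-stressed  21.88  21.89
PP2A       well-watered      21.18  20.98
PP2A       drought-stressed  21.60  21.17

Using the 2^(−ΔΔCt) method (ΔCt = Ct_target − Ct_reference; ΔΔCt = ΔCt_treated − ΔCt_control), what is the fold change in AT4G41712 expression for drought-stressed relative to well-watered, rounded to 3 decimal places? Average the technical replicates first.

3.784

Mean Ct: AT4G41712 well-watered 23.500; AT4G41712 drought-stressed 21.885; PP2A well-watered 21.080; PP2A drought-stressed 21.385
ΔCt(well-watered) = 23.500 − 21.080 = 2.420
ΔCt(drought-stressed) = 21.885 − 21.385 = 0.500
ΔΔCt = 0.500 − 2.420 = -1.920
Fold change = 2^(−(-1.920)) = 2^1.920 = 3.7842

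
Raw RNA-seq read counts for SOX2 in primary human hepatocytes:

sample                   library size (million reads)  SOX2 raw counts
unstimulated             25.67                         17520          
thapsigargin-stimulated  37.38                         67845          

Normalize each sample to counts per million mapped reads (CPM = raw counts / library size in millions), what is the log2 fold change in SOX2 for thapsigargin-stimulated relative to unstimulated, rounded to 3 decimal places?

CPM(unstimulated) = 17520 / 25.67 = 682.5088
CPM(thapsigargin-stimulated) = 67845 / 37.38 = 1815.0080
Fold change = 1815.0080 / 682.5088 = 2.65932
log2(2.65932) = 1.4111

1.411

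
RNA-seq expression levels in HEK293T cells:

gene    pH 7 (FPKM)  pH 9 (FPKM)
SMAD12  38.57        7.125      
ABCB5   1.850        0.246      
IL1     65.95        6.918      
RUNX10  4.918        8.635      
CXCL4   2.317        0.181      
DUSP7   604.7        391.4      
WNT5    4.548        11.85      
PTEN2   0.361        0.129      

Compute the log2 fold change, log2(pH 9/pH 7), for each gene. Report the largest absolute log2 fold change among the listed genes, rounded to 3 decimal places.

log2(7.125/38.57) = -2.437  (SMAD12)
log2(0.246/1.850) = -2.911  (ABCB5)
log2(6.918/65.95) = -3.253  (IL1)
log2(8.635/4.918) = 0.812  (RUNX10)
log2(0.181/2.317) = -3.678  (CXCL4)
log2(391.4/604.7) = -0.628  (DUSP7)
log2(11.85/4.548) = 1.382  (WNT5)
log2(0.129/0.361) = -1.485  (PTEN2)
The largest magnitude belongs to CXCL4.

3.678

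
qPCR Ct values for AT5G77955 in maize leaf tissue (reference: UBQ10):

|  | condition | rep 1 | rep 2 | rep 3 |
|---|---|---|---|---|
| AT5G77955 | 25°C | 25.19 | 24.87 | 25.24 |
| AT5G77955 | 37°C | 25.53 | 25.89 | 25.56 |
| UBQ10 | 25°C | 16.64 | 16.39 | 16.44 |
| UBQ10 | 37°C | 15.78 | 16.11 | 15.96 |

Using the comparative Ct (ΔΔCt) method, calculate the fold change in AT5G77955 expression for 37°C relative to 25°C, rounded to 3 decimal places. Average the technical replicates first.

0.467

Mean Ct: AT5G77955 25°C 25.100; AT5G77955 37°C 25.660; UBQ10 25°C 16.490; UBQ10 37°C 15.950
ΔCt(25°C) = 25.100 − 16.490 = 8.610
ΔCt(37°C) = 25.660 − 15.950 = 9.710
ΔΔCt = 9.710 − 8.610 = 1.100
Fold change = 2^(−1.100) = 0.4665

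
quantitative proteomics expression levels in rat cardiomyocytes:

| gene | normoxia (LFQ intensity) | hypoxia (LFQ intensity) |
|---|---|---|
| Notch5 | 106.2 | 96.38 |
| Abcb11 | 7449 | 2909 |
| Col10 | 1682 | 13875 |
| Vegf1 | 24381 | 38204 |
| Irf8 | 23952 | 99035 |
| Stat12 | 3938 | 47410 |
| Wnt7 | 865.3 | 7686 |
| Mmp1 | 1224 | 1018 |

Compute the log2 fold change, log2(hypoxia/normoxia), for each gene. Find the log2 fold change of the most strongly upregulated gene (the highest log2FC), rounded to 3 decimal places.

3.590

log2(96.38/106.2) = -0.140  (Notch5)
log2(2909/7449) = -1.357  (Abcb11)
log2(13875/1682) = 3.044  (Col10)
log2(38204/24381) = 0.648  (Vegf1)
log2(99035/23952) = 2.048  (Irf8)
log2(47410/3938) = 3.590  (Stat12)
log2(7686/865.3) = 3.151  (Wnt7)
log2(1018/1224) = -0.266  (Mmp1)
Stat12 is most strongly upregulated.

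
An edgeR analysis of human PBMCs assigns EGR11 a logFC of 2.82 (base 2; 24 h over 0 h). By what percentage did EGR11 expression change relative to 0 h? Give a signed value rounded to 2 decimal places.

Fold change = 2^(2.82) = 7.0616
Percent change = (FC − 1) × 100% = (7.0616 − 1) × 100 = 606.16%

606.16%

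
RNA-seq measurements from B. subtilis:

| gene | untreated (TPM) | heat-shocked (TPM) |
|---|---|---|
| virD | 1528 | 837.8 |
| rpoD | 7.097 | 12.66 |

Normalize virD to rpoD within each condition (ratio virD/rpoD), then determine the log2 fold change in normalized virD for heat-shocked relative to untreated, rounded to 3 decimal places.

-1.702

virD/rpoD (untreated) = 1528 / 7.097 = 215.3
virD/rpoD (heat-shocked) = 837.8 / 12.66 = 66.177
Fold change = 66.177 / 215.3 = 0.3074
log2(0.3074) = -1.7020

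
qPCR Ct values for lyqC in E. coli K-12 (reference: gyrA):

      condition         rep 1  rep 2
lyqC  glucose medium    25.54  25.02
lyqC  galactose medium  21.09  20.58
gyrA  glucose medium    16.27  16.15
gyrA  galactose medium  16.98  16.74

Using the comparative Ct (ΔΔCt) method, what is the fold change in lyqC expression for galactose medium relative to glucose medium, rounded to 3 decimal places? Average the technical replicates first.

Mean Ct: lyqC glucose medium 25.280; lyqC galactose medium 20.835; gyrA glucose medium 16.210; gyrA galactose medium 16.860
ΔCt(glucose medium) = 25.280 − 16.210 = 9.070
ΔCt(galactose medium) = 20.835 − 16.860 = 3.975
ΔΔCt = 3.975 − 9.070 = -5.095
Fold change = 2^(−(-5.095)) = 2^5.095 = 34.1781

34.178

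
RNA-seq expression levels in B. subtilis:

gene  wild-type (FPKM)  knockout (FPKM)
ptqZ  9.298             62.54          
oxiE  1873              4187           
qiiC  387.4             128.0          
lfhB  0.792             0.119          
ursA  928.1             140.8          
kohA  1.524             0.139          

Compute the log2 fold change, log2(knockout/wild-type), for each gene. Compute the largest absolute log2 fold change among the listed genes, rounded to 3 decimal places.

log2(62.54/9.298) = 2.750  (ptqZ)
log2(4187/1873) = 1.161  (oxiE)
log2(128.0/387.4) = -1.598  (qiiC)
log2(0.119/0.792) = -2.735  (lfhB)
log2(140.8/928.1) = -2.721  (ursA)
log2(0.139/1.524) = -3.455  (kohA)
The largest magnitude belongs to kohA.

3.455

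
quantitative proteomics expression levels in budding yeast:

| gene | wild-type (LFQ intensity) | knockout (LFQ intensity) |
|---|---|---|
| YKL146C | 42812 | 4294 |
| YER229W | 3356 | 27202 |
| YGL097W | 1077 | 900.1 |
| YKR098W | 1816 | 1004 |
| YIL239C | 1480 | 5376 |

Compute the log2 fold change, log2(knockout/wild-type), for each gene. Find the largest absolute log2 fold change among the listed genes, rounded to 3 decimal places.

3.318

log2(4294/42812) = -3.318  (YKL146C)
log2(27202/3356) = 3.019  (YER229W)
log2(900.1/1077) = -0.259  (YGL097W)
log2(1004/1816) = -0.855  (YKR098W)
log2(5376/1480) = 1.861  (YIL239C)
The largest magnitude belongs to YKL146C.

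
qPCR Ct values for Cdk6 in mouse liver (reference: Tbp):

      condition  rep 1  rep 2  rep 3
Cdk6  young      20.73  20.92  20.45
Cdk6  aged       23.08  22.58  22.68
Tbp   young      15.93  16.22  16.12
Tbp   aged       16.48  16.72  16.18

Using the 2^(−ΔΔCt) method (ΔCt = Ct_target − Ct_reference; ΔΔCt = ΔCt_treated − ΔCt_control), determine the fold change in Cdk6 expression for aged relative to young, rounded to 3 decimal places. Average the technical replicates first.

Mean Ct: Cdk6 young 20.700; Cdk6 aged 22.780; Tbp young 16.090; Tbp aged 16.460
ΔCt(young) = 20.700 − 16.090 = 4.610
ΔCt(aged) = 22.780 − 16.460 = 6.320
ΔΔCt = 6.320 − 4.610 = 1.710
Fold change = 2^(−1.710) = 0.3057

0.306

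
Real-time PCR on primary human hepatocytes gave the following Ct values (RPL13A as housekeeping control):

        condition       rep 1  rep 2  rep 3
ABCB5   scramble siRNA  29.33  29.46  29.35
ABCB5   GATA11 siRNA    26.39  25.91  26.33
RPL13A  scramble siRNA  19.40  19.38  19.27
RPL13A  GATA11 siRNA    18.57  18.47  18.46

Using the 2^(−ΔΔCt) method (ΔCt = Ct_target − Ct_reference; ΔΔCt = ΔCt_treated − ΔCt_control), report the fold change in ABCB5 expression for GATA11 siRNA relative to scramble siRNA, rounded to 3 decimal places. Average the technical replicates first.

4.993

Mean Ct: ABCB5 scramble siRNA 29.380; ABCB5 GATA11 siRNA 26.210; RPL13A scramble siRNA 19.350; RPL13A GATA11 siRNA 18.500
ΔCt(scramble siRNA) = 29.380 − 19.350 = 10.030
ΔCt(GATA11 siRNA) = 26.210 − 18.500 = 7.710
ΔΔCt = 7.710 − 10.030 = -2.320
Fold change = 2^(−(-2.320)) = 2^2.320 = 4.9933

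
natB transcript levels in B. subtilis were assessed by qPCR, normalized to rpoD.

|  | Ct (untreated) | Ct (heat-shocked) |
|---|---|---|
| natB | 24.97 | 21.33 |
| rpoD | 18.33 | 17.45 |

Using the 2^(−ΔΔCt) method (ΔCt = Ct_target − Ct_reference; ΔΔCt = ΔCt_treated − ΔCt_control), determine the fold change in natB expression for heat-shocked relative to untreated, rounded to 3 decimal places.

ΔCt(untreated) = 24.970 − 18.330 = 6.640
ΔCt(heat-shocked) = 21.330 − 17.450 = 3.880
ΔΔCt = 3.880 − 6.640 = -2.760
Fold change = 2^(−(-2.760)) = 2^2.760 = 6.7740

6.774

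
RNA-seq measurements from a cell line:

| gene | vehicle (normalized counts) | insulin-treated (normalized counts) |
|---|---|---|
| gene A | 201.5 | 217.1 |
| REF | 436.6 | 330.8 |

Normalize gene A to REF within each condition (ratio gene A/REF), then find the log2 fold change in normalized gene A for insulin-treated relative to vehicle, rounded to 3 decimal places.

0.508

gene A/REF (vehicle) = 201.5 / 436.6 = 0.46152
gene A/REF (insulin-treated) = 217.1 / 330.8 = 0.65629
Fold change = 0.65629 / 0.46152 = 1.4220
log2(1.4220) = 0.5079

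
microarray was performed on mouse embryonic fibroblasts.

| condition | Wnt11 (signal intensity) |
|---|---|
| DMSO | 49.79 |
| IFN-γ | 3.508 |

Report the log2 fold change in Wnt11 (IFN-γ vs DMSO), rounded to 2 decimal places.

-3.83

Fold change = 3.508 / 49.79 = 0.0705
log2(0.0705) = -3.827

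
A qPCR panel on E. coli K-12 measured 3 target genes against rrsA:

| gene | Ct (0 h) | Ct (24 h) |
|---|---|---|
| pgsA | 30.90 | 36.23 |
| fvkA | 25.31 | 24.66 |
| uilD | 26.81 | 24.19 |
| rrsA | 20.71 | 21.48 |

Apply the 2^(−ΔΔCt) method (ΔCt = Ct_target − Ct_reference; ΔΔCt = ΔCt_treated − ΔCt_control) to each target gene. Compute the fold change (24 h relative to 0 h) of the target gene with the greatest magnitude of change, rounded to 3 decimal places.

0.042

pgsA: ΔΔCt = (36.23−21.48) − (30.90−20.71) = 14.75 − 10.19 = 4.56; fold change = 2^-4.56 = 0.042
fvkA: ΔΔCt = (24.66−21.48) − (25.31−20.71) = 3.18 − 4.60 = -1.42; fold change = 2^1.42 = 2.676
uilD: ΔΔCt = (24.19−21.48) − (26.81−20.71) = 2.71 − 6.10 = -3.39; fold change = 2^3.39 = 10.483
pgsA has the largest |ΔΔCt| = 4.56.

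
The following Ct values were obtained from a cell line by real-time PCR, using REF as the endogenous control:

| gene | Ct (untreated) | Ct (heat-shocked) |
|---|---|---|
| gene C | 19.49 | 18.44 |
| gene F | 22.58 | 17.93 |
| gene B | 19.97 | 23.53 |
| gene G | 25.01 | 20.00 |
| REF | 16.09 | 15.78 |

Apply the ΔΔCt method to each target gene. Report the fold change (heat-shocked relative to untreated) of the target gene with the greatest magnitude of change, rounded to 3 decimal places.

gene C: ΔΔCt = (18.44−15.78) − (19.49−16.09) = 2.66 − 3.40 = -0.74; fold change = 2^0.74 = 1.670
gene F: ΔΔCt = (17.93−15.78) − (22.58−16.09) = 2.15 − 6.49 = -4.34; fold change = 2^4.34 = 20.252
gene B: ΔΔCt = (23.53−15.78) − (19.97−16.09) = 7.75 − 3.88 = 3.87; fold change = 2^-3.87 = 0.068
gene G: ΔΔCt = (20.00−15.78) − (25.01−16.09) = 4.22 − 8.92 = -4.70; fold change = 2^4.70 = 25.992
gene G has the largest |ΔΔCt| = 4.70.

25.992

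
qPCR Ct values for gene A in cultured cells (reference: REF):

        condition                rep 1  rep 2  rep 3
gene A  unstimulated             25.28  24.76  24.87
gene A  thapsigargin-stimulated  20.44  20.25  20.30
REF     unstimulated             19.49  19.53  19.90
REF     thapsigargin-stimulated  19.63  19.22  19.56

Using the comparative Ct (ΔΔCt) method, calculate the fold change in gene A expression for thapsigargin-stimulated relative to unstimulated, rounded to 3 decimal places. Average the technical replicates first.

Mean Ct: gene A unstimulated 24.970; gene A thapsigargin-stimulated 20.330; REF unstimulated 19.640; REF thapsigargin-stimulated 19.470
ΔCt(unstimulated) = 24.970 − 19.640 = 5.330
ΔCt(thapsigargin-stimulated) = 20.330 − 19.470 = 0.860
ΔΔCt = 0.860 − 5.330 = -4.470
Fold change = 2^(−(-4.470)) = 2^4.470 = 22.1618

22.162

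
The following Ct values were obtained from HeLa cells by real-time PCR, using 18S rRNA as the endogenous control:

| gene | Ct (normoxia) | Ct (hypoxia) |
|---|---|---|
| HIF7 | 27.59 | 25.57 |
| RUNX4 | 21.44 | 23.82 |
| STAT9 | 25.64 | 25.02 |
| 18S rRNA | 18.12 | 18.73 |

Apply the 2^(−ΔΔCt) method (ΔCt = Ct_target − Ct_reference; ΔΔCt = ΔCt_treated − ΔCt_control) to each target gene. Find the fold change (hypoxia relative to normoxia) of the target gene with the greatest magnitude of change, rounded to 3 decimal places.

HIF7: ΔΔCt = (25.57−18.73) − (27.59−18.12) = 6.84 − 9.47 = -2.63; fold change = 2^2.63 = 6.190
RUNX4: ΔΔCt = (23.82−18.73) − (21.44−18.12) = 5.09 − 3.32 = 1.77; fold change = 2^-1.77 = 0.293
STAT9: ΔΔCt = (25.02−18.73) − (25.64−18.12) = 6.29 − 7.52 = -1.23; fold change = 2^1.23 = 2.346
HIF7 has the largest |ΔΔCt| = 2.63.

6.190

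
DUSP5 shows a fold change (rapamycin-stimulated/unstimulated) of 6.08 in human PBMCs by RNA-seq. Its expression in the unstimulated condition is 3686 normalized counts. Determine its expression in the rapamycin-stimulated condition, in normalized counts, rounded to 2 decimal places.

22410.88

rapamycin-stimulated expression = 3686 × 6.08 = 22410.88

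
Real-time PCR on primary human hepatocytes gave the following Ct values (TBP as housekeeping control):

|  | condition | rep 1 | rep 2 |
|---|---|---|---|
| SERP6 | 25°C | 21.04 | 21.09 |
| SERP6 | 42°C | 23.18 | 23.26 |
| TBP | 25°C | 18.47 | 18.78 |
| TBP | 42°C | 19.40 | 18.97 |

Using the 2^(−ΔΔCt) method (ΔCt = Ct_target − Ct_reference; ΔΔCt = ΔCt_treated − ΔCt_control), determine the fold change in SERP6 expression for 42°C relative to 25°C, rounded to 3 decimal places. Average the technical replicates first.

Mean Ct: SERP6 25°C 21.065; SERP6 42°C 23.220; TBP 25°C 18.625; TBP 42°C 19.185
ΔCt(25°C) = 21.065 − 18.625 = 2.440
ΔCt(42°C) = 23.220 − 19.185 = 4.035
ΔΔCt = 4.035 − 2.440 = 1.595
Fold change = 2^(−1.595) = 0.3310

0.331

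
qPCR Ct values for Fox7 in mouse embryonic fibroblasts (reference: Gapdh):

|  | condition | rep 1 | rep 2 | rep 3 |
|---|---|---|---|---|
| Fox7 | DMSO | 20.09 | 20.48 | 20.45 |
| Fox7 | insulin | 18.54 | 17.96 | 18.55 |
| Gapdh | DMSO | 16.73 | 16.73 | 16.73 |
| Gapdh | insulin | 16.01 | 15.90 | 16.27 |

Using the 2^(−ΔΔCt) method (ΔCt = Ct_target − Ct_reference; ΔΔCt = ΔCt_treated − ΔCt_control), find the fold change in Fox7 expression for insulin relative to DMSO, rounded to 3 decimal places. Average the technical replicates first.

Mean Ct: Fox7 DMSO 20.340; Fox7 insulin 18.350; Gapdh DMSO 16.730; Gapdh insulin 16.060
ΔCt(DMSO) = 20.340 − 16.730 = 3.610
ΔCt(insulin) = 18.350 − 16.060 = 2.290
ΔΔCt = 2.290 − 3.610 = -1.320
Fold change = 2^(−(-1.320)) = 2^1.320 = 2.4967

2.497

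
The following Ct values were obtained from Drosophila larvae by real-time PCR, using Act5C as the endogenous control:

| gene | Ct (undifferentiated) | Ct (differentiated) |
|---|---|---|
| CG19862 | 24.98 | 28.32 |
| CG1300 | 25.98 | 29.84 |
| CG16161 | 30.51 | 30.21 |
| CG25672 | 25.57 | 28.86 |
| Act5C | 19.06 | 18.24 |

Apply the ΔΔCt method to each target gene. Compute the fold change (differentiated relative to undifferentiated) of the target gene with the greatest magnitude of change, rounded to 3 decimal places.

0.039

CG19862: ΔΔCt = (28.32−18.24) − (24.98−19.06) = 10.08 − 5.92 = 4.16; fold change = 2^-4.16 = 0.056
CG1300: ΔΔCt = (29.84−18.24) − (25.98−19.06) = 11.60 − 6.92 = 4.68; fold change = 2^-4.68 = 0.039
CG16161: ΔΔCt = (30.21−18.24) − (30.51−19.06) = 11.97 − 11.45 = 0.52; fold change = 2^-0.52 = 0.697
CG25672: ΔΔCt = (28.86−18.24) − (25.57−19.06) = 10.62 − 6.51 = 4.11; fold change = 2^-4.11 = 0.058
CG1300 has the largest |ΔΔCt| = 4.68.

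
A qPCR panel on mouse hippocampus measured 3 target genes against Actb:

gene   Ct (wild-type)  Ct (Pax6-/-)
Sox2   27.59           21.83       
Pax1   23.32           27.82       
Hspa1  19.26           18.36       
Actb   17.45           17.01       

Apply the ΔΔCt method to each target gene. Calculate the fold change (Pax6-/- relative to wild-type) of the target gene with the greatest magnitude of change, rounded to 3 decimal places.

39.947

Sox2: ΔΔCt = (21.83−17.01) − (27.59−17.45) = 4.82 − 10.14 = -5.32; fold change = 2^5.32 = 39.947
Pax1: ΔΔCt = (27.82−17.01) − (23.32−17.45) = 10.81 − 5.87 = 4.94; fold change = 2^-4.94 = 0.033
Hspa1: ΔΔCt = (18.36−17.01) − (19.26−17.45) = 1.35 − 1.81 = -0.46; fold change = 2^0.46 = 1.376
Sox2 has the largest |ΔΔCt| = 5.32.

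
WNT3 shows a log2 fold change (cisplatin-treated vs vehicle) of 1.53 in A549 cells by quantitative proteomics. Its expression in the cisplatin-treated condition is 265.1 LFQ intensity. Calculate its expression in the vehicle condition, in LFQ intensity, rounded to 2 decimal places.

91.80

Fold change = 2^(1.53) = 2.8879
vehicle expression = 265.1 / 2.8879 = 91.80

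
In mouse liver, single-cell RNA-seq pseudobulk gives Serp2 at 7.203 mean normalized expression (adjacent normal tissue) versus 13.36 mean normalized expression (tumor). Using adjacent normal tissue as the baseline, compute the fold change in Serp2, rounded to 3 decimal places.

1.855

Fold change = 13.36 / 7.203 = 1.8548
Serp2 is upregulated.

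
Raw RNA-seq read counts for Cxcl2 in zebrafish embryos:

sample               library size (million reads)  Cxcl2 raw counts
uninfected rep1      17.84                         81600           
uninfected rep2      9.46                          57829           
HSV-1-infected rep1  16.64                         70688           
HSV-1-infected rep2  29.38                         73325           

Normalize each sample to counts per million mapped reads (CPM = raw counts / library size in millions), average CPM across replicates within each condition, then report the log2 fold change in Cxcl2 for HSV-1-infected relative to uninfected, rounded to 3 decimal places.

-0.664

CPM(uninfected rep1) = 81600 / 17.84 = 4573.9910
CPM(uninfected rep2) = 57829 / 9.46 = 6113.0021
CPM(HSV-1-infected rep1) = 70688 / 16.64 = 4248.0769
CPM(HSV-1-infected rep2) = 73325 / 29.38 = 2495.7454
mean CPM(uninfected) = 5343.4966; mean CPM(HSV-1-infected) = 3371.9112
Fold change = 3371.9112 / 5343.4966 = 0.63103
log2(0.63103) = -0.6642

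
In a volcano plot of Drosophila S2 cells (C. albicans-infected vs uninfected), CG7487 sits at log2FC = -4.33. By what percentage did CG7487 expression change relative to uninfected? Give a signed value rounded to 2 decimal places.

-95.03%

Fold change = 2^(-4.33) = 0.0497
Percent change = (FC − 1) × 100% = (0.0497 − 1) × 100 = -95.03%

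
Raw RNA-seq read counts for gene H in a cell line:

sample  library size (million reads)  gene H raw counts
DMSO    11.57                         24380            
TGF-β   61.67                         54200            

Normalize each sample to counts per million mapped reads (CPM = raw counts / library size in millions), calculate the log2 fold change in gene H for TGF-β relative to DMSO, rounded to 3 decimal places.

CPM(DMSO) = 24380 / 11.57 = 2107.1737
CPM(TGF-β) = 54200 / 61.67 = 878.8714
Fold change = 878.8714 / 2107.1737 = 0.41709
log2(0.41709) = -1.2616

-1.262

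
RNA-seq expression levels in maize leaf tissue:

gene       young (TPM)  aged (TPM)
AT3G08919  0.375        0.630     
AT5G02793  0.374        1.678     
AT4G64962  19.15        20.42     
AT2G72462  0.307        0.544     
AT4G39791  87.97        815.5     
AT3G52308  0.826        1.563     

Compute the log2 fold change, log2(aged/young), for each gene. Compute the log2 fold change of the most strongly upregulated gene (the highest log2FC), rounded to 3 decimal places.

log2(0.630/0.375) = 0.748  (AT3G08919)
log2(1.678/0.374) = 2.166  (AT5G02793)
log2(20.42/19.15) = 0.093  (AT4G64962)
log2(0.544/0.307) = 0.825  (AT2G72462)
log2(815.5/87.97) = 3.213  (AT4G39791)
log2(1.563/0.826) = 0.920  (AT3G52308)
AT4G39791 is most strongly upregulated.

3.213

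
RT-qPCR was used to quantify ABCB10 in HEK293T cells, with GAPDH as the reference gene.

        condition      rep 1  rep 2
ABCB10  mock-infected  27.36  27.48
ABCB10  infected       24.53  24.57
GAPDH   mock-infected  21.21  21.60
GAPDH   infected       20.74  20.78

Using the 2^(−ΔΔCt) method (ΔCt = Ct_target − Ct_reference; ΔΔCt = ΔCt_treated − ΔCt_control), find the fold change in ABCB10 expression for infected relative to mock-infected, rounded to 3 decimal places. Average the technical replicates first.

4.675

Mean Ct: ABCB10 mock-infected 27.420; ABCB10 infected 24.550; GAPDH mock-infected 21.405; GAPDH infected 20.760
ΔCt(mock-infected) = 27.420 − 21.405 = 6.015
ΔCt(infected) = 24.550 − 20.760 = 3.790
ΔΔCt = 3.790 − 6.015 = -2.225
Fold change = 2^(−(-2.225)) = 2^2.225 = 4.6751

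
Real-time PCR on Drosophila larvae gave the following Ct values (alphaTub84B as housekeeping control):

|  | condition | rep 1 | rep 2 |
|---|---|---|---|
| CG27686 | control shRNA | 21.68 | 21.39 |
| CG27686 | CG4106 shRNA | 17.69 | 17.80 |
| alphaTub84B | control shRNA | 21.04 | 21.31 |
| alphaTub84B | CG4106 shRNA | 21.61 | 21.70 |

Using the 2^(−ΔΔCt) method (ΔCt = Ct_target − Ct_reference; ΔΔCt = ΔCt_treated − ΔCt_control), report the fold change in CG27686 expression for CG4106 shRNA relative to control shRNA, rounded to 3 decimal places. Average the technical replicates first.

19.293

Mean Ct: CG27686 control shRNA 21.535; CG27686 CG4106 shRNA 17.745; alphaTub84B control shRNA 21.175; alphaTub84B CG4106 shRNA 21.655
ΔCt(control shRNA) = 21.535 − 21.175 = 0.360
ΔCt(CG4106 shRNA) = 17.745 − 21.655 = -3.910
ΔΔCt = -3.910 − 0.360 = -4.270
Fold change = 2^(−(-4.270)) = 2^4.270 = 19.2929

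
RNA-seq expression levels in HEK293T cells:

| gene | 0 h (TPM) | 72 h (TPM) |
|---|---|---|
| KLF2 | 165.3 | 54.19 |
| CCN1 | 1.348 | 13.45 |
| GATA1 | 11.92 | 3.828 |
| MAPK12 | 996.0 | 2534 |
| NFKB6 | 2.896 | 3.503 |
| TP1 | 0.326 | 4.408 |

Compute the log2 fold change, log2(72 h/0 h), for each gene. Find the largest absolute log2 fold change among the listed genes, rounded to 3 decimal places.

log2(54.19/165.3) = -1.609  (KLF2)
log2(13.45/1.348) = 3.319  (CCN1)
log2(3.828/11.92) = -1.639  (GATA1)
log2(2534/996.0) = 1.347  (MAPK12)
log2(3.503/2.896) = 0.275  (NFKB6)
log2(4.408/0.326) = 3.757  (TP1)
The largest magnitude belongs to TP1.

3.757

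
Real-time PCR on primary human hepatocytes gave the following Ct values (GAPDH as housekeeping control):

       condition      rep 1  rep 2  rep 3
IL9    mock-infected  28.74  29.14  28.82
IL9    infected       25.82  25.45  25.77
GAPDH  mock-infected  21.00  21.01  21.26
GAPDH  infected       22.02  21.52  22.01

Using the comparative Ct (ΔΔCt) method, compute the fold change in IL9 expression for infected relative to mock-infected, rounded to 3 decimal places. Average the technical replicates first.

Mean Ct: IL9 mock-infected 28.900; IL9 infected 25.680; GAPDH mock-infected 21.090; GAPDH infected 21.850
ΔCt(mock-infected) = 28.900 − 21.090 = 7.810
ΔCt(infected) = 25.680 − 21.850 = 3.830
ΔΔCt = 3.830 − 7.810 = -3.980
Fold change = 2^(−(-3.980)) = 2^3.980 = 15.7797

15.780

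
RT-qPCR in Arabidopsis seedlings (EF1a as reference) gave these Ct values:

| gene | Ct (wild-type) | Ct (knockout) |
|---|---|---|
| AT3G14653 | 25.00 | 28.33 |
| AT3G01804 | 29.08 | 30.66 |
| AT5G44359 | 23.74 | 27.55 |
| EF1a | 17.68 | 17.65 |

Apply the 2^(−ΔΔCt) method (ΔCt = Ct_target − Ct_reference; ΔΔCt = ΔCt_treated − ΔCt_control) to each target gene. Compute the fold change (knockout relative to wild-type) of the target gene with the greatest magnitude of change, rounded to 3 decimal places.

0.070

AT3G14653: ΔΔCt = (28.33−17.65) − (25.00−17.68) = 10.68 − 7.32 = 3.36; fold change = 2^-3.36 = 0.097
AT3G01804: ΔΔCt = (30.66−17.65) − (29.08−17.68) = 13.01 − 11.40 = 1.61; fold change = 2^-1.61 = 0.328
AT5G44359: ΔΔCt = (27.55−17.65) − (23.74−17.68) = 9.90 − 6.06 = 3.84; fold change = 2^-3.84 = 0.070
AT5G44359 has the largest |ΔΔCt| = 3.84.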